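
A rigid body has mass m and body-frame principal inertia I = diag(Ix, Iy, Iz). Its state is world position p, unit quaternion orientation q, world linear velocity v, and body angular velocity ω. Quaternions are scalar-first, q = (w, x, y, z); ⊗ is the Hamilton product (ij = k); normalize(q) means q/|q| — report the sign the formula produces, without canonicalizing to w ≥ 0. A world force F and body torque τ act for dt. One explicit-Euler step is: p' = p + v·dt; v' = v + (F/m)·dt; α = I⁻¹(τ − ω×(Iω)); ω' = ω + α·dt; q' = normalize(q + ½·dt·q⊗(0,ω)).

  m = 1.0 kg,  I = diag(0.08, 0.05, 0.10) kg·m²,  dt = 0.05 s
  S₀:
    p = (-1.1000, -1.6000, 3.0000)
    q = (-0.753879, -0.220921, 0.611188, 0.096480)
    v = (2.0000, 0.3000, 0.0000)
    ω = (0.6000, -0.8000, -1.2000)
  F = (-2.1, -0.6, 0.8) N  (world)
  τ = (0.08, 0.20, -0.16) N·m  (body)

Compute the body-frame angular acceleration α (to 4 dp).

gyro term ω×Iω = (0.0480, 0.0144, 0.0144)
α = I⁻¹(τ − ω×Iω) = (0.4000, 3.7120, -1.7440)

α = (0.4000, 3.7120, -1.7440)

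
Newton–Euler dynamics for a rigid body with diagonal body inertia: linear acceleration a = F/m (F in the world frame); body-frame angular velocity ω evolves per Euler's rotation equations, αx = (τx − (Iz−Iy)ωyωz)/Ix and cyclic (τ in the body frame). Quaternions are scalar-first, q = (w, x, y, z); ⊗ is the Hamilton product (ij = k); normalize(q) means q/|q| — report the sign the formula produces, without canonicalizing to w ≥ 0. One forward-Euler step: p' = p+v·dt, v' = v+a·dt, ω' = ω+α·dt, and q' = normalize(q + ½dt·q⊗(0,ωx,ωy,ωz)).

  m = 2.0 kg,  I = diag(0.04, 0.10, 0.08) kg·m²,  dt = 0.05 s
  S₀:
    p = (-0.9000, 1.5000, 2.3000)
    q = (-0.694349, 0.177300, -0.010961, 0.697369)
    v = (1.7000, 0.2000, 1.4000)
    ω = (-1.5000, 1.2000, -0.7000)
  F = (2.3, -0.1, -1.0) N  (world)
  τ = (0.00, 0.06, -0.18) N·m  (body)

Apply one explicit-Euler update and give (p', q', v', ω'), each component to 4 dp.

α = I⁻¹(τ − ω×Iω) = (-0.4200, 1.0200, -0.9000)
new body rate ω' = (-1.5210, 1.2510, -0.7450)
q⊗(0,ω) = (0.7672615, 0.2123534, -1.7551623, 0.6823628)
q + ½dt·q⊗(0,ω), renormalized = (-0.6743, 0.1824, -0.0548, 0.7135)
a = F/m = (1.1500, -0.0500, -0.5000)
new position p' = (-0.8150, 1.5100, 2.3700)
new velocity v' = (1.7575, 0.1975, 1.3750)

p' = (-0.8150, 1.5100, 2.3700)
q' = (-0.6743, 0.1824, -0.0548, 0.7135)
v' = (1.7575, 0.1975, 1.3750)
ω' = (-1.5210, 1.2510, -0.7450)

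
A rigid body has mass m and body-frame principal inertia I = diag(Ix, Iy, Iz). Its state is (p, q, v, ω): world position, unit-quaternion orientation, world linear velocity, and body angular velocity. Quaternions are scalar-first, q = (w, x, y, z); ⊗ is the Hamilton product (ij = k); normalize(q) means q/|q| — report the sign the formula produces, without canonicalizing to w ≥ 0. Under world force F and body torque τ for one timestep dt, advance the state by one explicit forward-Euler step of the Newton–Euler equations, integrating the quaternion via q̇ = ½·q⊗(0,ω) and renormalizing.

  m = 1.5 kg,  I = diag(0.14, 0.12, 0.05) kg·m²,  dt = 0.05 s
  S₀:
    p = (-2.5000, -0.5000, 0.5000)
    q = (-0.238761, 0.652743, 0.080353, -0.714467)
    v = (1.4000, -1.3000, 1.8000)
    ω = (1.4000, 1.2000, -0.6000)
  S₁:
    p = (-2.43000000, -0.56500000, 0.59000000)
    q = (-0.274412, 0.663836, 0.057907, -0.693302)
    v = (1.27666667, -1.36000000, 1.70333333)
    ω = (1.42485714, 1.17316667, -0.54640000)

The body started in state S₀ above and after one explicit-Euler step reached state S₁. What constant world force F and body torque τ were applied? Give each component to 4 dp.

Δω = ω₁−ω₀ = (0.02485714, -0.02683333, 0.05360000)
applied torque τ = (0.1200, -0.1400, 0.0200)
v₁ − v₀ = (-0.12333333, -0.06000000, -0.09666667)
m·(v₁−v₀)/dt = (-3.7000, -1.8000, -2.9000)

F = (-3.7000, -1.8000, -2.9000)
τ = (0.1200, -0.1400, 0.0200)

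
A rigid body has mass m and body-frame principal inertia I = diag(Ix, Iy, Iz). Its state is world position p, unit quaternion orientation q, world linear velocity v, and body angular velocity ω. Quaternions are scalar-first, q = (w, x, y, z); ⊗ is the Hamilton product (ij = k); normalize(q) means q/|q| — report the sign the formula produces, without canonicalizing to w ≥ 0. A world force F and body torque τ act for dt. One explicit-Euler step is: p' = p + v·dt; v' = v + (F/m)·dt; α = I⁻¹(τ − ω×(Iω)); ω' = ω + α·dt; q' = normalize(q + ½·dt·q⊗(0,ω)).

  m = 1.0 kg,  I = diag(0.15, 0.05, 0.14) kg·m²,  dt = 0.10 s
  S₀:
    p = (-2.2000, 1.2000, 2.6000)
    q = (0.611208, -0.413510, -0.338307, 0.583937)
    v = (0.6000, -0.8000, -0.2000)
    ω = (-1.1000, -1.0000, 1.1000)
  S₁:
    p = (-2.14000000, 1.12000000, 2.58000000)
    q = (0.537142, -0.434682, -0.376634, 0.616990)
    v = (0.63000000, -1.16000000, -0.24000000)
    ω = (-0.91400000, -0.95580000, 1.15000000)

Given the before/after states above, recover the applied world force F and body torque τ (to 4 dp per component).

F = (0.3000, -3.6000, -0.4000)
τ = (0.1800, 0.0100, -0.0400)

Δω = ω₁−ω₀ = (0.18600000, 0.04420000, 0.05000000)
gyro term ω₀×Iω₀ = (-0.0990, -0.0121, -0.1100)
τ = I·(Δω/dt) + ω₀×(Iω₀) = (0.1800, 0.0100, -0.0400)
velocity change Δv = (0.03000000, -0.36000000, -0.04000000)
F = m·Δv/dt = (0.3000, -3.6000, -0.4000)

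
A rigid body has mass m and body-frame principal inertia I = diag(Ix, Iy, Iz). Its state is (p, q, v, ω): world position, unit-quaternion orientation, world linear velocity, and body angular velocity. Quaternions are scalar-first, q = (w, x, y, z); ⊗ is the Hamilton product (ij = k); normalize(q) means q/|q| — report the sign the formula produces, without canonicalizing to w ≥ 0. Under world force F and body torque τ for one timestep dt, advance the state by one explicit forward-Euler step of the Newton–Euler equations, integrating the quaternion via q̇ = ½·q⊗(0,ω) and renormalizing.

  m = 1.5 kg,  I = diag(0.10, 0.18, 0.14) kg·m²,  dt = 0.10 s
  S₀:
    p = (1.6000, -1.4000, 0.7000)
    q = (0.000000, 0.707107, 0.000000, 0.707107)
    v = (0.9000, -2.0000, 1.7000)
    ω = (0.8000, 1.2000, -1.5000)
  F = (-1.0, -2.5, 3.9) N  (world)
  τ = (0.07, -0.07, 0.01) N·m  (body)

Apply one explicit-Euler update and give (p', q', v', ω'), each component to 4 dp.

angular accel α = (-0.0200, -0.6556, -0.4771)
ω + α·dt = (0.7980, 1.1344, -1.5477)
2q̇ = q⊗(0,ω) = (0.4949749, -0.8485284, 1.6263461, 0.8485284)
q' = normalize(q + ½dt·q⊗(0,ω)) = (0.0246, 0.6611, 0.0809, 0.7455)
a = F/m = (-0.6667, -1.6667, 2.6000)
new position p' = (1.6900, -1.6000, 0.8700)
v + (F/m)dt = (0.8333, -2.1667, 1.9600)

p' = (1.6900, -1.6000, 0.8700)
q' = (0.0246, 0.6611, 0.0809, 0.7455)
v' = (0.8333, -2.1667, 1.9600)
ω' = (0.7980, 1.1344, -1.5477)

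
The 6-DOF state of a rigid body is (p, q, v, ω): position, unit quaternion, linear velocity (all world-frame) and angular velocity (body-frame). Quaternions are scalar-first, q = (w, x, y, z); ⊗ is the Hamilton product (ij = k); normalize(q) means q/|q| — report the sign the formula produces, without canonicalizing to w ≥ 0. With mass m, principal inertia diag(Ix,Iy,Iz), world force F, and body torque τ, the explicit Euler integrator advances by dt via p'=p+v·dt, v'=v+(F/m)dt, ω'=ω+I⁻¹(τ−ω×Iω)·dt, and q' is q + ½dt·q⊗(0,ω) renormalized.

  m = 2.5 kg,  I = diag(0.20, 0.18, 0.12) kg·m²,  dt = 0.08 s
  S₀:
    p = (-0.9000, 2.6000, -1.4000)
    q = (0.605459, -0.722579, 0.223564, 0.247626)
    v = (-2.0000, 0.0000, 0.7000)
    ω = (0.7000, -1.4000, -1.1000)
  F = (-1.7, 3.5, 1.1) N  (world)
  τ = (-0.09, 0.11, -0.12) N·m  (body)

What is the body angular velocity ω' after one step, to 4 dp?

α = I⁻¹(τ − ω×Iω) = (0.0120, 0.9533, -1.1633)
ω' = ω + α·dt = (0.7010, -1.3237, -1.1931)

ω' = (0.7010, -1.3237, -1.1931)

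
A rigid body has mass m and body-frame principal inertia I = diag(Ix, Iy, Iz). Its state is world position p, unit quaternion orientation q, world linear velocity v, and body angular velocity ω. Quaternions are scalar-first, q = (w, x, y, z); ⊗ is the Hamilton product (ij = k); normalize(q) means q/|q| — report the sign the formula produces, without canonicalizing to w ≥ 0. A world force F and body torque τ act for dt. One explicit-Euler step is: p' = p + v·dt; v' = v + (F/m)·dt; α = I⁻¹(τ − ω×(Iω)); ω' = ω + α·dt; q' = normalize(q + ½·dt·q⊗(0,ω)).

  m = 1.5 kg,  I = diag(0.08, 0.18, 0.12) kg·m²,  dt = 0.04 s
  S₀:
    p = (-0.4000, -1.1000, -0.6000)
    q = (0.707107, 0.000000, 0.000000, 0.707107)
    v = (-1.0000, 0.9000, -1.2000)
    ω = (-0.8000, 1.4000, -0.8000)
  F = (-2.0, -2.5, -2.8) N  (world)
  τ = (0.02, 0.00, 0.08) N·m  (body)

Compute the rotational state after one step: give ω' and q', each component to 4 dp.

ω' = (-0.8236, 1.4057, -0.7360)
q' = (0.7180, -0.0311, 0.0085, 0.6953)

gyro term ω×Iω = (0.0672, -0.0256, -0.1120)
(τ − ω×Iω)/I = (-0.5900, 0.1422, 1.6000)
ω' = ω + α·dt = (-0.8236, 1.4057, -0.7360)
2q̇ = q⊗(0,ω) = (0.5656856, -1.5556354, 0.4242642, -0.5656856)
updated quaternion q' = (0.7180, -0.0311, 0.0085, 0.6953)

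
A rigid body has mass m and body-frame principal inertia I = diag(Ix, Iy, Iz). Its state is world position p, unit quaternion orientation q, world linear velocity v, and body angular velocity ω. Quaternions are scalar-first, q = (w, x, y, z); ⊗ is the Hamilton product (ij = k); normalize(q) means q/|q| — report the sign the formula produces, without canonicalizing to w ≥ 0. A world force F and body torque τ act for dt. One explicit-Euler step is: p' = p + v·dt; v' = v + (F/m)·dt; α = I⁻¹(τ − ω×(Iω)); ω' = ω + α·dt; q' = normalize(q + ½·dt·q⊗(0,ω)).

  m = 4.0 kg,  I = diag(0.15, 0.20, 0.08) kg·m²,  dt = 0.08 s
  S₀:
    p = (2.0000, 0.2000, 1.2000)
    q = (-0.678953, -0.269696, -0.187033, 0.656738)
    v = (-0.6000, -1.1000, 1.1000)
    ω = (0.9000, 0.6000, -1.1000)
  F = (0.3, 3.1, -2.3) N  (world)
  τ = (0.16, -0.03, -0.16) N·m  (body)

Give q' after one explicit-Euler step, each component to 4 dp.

Hamilton product q⊗(0,ω) = (1.0773580, -0.7993642, -0.1129732, 0.7533604)
q' = normalize(q + ½dt·q⊗(0,ω)) = (-0.6347, -0.3011, -0.1912, 0.6856)

q' = (-0.6347, -0.3011, -0.1912, 0.6856)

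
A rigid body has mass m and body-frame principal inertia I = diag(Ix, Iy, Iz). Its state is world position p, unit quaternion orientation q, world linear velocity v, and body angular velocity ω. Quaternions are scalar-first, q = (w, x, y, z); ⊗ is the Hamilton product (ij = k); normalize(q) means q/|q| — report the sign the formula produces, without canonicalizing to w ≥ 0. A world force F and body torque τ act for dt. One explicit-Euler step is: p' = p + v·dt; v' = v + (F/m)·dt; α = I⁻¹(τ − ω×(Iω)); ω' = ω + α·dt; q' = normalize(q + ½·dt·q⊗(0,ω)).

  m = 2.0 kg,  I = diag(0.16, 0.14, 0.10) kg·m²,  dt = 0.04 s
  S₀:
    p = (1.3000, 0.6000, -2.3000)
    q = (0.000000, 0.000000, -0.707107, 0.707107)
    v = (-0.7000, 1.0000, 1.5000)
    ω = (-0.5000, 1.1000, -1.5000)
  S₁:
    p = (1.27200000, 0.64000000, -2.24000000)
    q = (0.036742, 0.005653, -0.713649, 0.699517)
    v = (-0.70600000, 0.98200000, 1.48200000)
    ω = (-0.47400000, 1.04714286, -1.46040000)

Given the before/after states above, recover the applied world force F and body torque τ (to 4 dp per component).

v₁ − v₀ = (-0.00600000, -0.01800000, -0.01800000)
m·(v₁−v₀)/dt = (-0.3000, -0.9000, -0.9000)
Δω = ω₁−ω₀ = (0.02600000, -0.05285714, 0.03960000)
I·α + gyro = (0.1700, -0.1400, 0.1100)

F = (-0.3000, -0.9000, -0.9000)
τ = (0.1700, -0.1400, 0.1100)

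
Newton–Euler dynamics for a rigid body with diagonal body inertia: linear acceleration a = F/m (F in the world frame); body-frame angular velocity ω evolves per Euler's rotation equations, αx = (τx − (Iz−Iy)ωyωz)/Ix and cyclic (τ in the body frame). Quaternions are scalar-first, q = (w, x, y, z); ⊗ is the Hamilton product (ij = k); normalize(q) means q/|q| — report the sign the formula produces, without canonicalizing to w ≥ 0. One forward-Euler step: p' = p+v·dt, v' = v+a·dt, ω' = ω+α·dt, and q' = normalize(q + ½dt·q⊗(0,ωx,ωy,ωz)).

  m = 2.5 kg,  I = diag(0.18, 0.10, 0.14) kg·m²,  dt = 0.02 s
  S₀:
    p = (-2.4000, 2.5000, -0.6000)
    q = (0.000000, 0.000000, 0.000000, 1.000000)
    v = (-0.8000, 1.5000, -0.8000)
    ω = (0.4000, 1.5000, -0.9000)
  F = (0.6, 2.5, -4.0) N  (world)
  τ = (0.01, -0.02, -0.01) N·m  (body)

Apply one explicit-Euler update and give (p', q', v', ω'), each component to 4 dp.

a = F/m = (0.2400, 1.0000, -1.6000)
p + v·dt = (-2.4160, 2.5300, -0.6160)
v' = v + a·dt = (-0.7952, 1.5200, -0.8320)
α = I⁻¹(τ − ω×Iω) = (0.3556, -0.0560, 0.2714)
ω + α·dt = (0.4071, 1.4989, -0.8946)
2q̇ = q⊗(0,ω) = (0.9000000, -1.5000000, 0.4000000, 0.0000000)
q + ½dt·q⊗(0,ω), renormalized = (0.0090, -0.0150, 0.0040, 0.9998)

p' = (-2.4160, 2.5300, -0.6160)
q' = (0.0090, -0.0150, 0.0040, 0.9998)
v' = (-0.7952, 1.5200, -0.8320)
ω' = (0.4071, 1.4989, -0.8946)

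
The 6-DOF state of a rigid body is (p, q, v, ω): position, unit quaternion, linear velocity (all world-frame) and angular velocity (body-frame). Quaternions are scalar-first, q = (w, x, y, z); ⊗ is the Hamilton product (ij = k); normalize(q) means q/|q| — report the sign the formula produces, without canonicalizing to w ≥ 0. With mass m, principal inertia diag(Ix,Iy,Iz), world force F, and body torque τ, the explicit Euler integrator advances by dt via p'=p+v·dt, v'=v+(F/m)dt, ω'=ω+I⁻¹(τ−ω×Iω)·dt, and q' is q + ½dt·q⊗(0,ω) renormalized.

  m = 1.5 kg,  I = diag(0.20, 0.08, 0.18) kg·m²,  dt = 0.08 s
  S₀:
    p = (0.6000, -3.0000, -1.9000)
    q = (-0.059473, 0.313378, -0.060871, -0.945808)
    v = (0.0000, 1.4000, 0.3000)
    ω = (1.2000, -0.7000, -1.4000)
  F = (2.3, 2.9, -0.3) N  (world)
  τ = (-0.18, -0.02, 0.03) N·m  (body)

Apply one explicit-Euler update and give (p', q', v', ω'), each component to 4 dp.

p' = (0.6000, -2.8880, -1.8760)
q' = (-0.1288, 0.2866, -0.0868, -0.9454)
v' = (0.1227, 1.5547, 0.2840)
ω' = (1.0888, -0.6864, -1.4315)

gyro term ω×Iω = (0.0980, -0.0336, 0.1008)
angular accel α = (-1.3900, 0.1700, -0.3933)
ω' = ω + α·dt = (1.0888, -0.6864, -1.4315)
Hamilton product q⊗(0,ω) = (-1.7427945, -0.6482138, -0.6546093, -0.0630572)
q' = normalize(q + ½dt·q⊗(0,ω)) = (-0.1288, 0.2866, -0.0868, -0.9454)
new position p' = (0.6000, -2.8880, -1.8760)
new velocity v' = (0.1227, 1.5547, 0.2840)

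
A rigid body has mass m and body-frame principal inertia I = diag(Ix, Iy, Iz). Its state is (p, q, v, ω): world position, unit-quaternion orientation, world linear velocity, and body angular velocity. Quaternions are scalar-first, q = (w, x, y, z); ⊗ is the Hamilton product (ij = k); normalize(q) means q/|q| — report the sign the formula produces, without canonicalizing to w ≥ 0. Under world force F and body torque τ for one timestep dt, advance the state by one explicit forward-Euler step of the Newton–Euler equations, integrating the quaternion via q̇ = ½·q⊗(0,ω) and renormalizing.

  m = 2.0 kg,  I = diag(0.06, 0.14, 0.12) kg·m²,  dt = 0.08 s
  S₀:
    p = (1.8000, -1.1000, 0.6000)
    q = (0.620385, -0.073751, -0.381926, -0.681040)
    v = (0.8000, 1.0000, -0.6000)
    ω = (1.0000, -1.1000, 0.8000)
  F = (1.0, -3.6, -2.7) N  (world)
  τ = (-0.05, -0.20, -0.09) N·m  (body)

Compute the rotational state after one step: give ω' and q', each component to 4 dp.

ω' = (0.9099, -1.1869, 0.7987)
q' = (0.6269, -0.0909, -0.4331, -0.6412)

(τ − ω×Iω)/I = (-1.1267, -1.0857, -0.0167)
ω' = ω + α·dt = (0.9099, -1.1869, 0.7987)
Hamilton product q⊗(0,ω) = (0.1984644, -0.4342998, -1.3044627, 0.9593601)
q' = normalize(q + ½dt·q⊗(0,ω)) = (0.6269, -0.0909, -0.4331, -0.6412)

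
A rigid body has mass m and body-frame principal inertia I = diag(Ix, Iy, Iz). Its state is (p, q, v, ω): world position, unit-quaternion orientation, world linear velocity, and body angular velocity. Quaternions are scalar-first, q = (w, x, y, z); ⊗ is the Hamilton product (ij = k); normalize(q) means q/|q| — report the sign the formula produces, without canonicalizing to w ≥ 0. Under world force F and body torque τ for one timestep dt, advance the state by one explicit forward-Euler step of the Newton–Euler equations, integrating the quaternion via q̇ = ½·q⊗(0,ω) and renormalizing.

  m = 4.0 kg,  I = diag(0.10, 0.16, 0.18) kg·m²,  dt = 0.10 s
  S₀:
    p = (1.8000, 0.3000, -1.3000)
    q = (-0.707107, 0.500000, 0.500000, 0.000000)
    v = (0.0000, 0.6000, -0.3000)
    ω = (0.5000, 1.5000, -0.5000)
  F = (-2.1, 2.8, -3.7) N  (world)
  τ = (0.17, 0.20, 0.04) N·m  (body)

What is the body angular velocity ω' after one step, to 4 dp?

gyro term ω×Iω = (-0.0150, 0.0200, 0.0450)
(τ − ω×Iω)/I = (1.8500, 1.1250, -0.0278)
new body rate ω' = (0.6850, 1.6125, -0.5028)

ω' = (0.6850, 1.6125, -0.5028)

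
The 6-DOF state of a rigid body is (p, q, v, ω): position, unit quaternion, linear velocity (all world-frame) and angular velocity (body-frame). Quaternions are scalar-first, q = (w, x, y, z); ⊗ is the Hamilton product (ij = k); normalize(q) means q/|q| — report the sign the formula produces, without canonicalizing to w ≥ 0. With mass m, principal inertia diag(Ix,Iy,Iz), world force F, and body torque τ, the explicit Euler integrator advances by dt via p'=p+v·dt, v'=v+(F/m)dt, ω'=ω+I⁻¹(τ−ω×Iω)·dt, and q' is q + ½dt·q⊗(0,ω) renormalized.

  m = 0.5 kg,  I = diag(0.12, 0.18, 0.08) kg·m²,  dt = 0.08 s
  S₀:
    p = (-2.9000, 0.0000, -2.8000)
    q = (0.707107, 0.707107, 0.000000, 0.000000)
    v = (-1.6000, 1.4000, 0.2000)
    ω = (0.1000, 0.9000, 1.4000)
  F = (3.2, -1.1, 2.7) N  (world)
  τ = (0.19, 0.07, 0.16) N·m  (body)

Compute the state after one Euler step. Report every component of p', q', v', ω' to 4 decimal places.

ω×(Iω) gyroscopic = (-0.1260, 0.0056, 0.0054)
α = I⁻¹(τ − ω×Iω) = (2.6333, 0.3578, 1.9325)
ω + α·dt = (0.3107, 0.9286, 1.5546)
Hamilton product q⊗(0,ω) = (-0.0707107, 0.0707107, -0.3535535, 1.6263461)
updated quaternion q' = (0.7027, 0.7084, -0.0141, 0.0649)
p' = p + v·dt = (-3.0280, 0.1120, -2.7840)
v' = v + a·dt = (-1.0880, 1.2240, 0.6320)

p' = (-3.0280, 0.1120, -2.7840)
q' = (0.7027, 0.7084, -0.0141, 0.0649)
v' = (-1.0880, 1.2240, 0.6320)
ω' = (0.3107, 0.9286, 1.5546)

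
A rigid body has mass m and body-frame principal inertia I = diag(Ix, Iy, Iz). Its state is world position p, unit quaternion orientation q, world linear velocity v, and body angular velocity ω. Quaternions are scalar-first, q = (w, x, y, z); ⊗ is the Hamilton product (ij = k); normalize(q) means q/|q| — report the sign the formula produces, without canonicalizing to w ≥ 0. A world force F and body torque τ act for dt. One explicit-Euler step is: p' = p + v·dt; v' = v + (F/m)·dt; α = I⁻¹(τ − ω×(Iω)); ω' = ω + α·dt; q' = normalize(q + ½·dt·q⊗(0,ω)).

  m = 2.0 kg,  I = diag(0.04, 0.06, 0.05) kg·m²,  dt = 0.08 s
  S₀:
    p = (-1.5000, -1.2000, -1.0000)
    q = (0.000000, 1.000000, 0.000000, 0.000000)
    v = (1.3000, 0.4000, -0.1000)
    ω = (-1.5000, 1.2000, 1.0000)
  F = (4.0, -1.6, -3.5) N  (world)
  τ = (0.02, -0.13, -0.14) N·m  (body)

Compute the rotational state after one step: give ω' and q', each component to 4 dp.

ω' = (-1.4360, 1.0067, 0.8336)
q' = (0.0598, 0.9963, -0.0399, 0.0478)

gyro term ω×Iω = (-0.0120, 0.0150, -0.0360)
angular accel α = (0.8000, -2.4167, -2.0800)
new body rate ω' = (-1.4360, 1.0067, 0.8336)
2q̇ = q⊗(0,ω) = (1.5000000, 0.0000000, -1.0000000, 1.2000000)
q' = normalize(q + ½dt·q⊗(0,ω)) = (0.0598, 0.9963, -0.0399, 0.0478)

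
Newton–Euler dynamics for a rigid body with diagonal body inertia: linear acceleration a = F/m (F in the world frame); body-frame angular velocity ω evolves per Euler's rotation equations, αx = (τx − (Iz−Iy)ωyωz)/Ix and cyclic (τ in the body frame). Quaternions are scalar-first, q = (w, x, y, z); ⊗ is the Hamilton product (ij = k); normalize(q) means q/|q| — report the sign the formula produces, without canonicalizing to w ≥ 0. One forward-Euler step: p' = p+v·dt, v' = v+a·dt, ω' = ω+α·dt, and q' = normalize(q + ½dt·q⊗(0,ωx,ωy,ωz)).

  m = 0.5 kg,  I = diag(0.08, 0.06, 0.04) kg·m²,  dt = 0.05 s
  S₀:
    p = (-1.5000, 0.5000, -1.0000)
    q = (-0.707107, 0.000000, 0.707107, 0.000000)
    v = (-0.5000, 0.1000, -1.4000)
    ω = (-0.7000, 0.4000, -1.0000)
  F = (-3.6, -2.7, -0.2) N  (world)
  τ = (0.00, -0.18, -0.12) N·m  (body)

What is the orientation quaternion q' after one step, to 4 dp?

Hamilton product q⊗(0,ω) = (-0.2828428, -0.2121321, -0.2828428, 1.2020819)
q' = normalize(q + ½dt·q⊗(0,ω)) = (-0.7138, -0.0053, 0.6997, 0.0300)

q' = (-0.7138, -0.0053, 0.6997, 0.0300)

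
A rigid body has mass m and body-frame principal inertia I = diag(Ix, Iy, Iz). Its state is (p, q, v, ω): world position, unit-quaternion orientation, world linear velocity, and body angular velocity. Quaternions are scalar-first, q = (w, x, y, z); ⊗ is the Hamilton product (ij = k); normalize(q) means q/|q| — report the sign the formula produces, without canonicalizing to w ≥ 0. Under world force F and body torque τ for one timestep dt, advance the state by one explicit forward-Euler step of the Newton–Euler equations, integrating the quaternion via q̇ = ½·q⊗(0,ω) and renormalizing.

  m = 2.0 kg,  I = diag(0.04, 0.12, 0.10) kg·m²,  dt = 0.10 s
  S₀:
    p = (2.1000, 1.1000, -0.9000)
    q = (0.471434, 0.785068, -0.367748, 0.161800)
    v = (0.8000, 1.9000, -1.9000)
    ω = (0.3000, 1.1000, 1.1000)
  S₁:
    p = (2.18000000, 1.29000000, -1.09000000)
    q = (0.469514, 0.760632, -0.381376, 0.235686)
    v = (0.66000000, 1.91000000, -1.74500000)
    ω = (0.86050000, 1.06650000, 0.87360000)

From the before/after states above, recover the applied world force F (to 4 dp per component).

Δv = v₁−v₀ = (-0.14000000, 0.01000000, 0.15500000)
F = m·Δv/dt = (-2.8000, 0.2000, 3.1000)

F = (-2.8000, 0.2000, 3.1000)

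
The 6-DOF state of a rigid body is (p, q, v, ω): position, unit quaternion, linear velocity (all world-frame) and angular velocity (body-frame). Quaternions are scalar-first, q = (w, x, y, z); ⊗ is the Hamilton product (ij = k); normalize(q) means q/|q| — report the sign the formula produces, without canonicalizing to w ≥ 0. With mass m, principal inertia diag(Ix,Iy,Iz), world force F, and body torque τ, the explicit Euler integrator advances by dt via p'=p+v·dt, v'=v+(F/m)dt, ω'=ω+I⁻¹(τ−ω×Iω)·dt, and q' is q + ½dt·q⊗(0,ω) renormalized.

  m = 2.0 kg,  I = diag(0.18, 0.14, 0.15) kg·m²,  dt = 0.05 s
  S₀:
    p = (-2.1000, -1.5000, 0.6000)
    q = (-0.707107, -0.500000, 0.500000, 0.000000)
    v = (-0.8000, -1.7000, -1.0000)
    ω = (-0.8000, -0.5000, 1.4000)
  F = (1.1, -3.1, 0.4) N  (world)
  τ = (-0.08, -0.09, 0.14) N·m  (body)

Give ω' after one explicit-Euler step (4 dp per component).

ω' = (-0.8203, -0.5201, 1.4520)

gyro term ω×Iω = (-0.0070, -0.0336, -0.0160)
α = I⁻¹(τ − ω×Iω) = (-0.4056, -0.4029, 1.0400)
new body rate ω' = (-0.8203, -0.5201, 1.4520)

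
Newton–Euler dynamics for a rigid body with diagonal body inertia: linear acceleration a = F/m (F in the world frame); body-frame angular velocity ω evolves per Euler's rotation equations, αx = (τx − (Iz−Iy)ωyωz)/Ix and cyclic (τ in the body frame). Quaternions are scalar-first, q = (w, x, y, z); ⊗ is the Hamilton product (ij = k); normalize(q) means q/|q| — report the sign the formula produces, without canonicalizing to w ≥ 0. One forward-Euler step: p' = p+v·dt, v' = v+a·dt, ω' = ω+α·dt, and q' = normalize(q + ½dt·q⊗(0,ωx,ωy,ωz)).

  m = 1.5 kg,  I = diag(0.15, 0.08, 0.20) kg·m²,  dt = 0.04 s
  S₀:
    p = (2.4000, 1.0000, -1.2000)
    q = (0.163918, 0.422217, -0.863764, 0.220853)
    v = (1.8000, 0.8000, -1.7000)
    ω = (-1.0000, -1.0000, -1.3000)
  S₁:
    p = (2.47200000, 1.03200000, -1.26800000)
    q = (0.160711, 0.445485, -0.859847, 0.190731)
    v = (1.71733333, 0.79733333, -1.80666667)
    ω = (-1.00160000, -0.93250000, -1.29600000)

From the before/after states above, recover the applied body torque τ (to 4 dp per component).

ω₁ − ω₀ = (-0.00160000, 0.06750000, 0.00400000)
gyro term ω₀×Iω₀ = (0.1560, -0.0650, -0.0700)
applied torque τ = (0.1500, 0.0700, -0.0500)

τ = (0.1500, 0.0700, -0.0500)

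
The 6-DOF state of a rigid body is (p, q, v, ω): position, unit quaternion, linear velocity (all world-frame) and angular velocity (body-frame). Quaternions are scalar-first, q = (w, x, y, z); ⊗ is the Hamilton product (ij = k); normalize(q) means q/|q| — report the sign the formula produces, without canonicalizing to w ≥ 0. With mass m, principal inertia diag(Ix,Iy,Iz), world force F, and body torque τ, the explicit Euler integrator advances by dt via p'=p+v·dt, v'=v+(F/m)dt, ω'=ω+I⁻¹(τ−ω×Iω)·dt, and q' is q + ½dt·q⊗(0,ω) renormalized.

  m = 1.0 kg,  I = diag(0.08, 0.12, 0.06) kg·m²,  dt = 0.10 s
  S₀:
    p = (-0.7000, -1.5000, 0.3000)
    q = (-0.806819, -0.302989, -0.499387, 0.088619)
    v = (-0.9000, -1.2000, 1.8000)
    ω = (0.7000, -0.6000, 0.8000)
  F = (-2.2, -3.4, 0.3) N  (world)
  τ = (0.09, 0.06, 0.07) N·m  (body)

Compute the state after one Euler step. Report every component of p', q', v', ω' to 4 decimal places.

p' = (-0.7900, -1.6200, 0.4800)
q' = (-0.8132, -0.3479, -0.4591, 0.0828)
v' = (-1.1200, -1.5400, 1.8300)
ω' = (0.7765, -0.5593, 0.9447)

linear accel F/m = (-2.2000, -3.4000, 0.3000)
new position p' = (-0.7900, -1.6200, 0.4800)
v' = v + a·dt = (-1.1200, -1.5400, 1.8300)
(τ − ω×Iω)/I = (0.7650, 0.4067, 1.4467)
new body rate ω' = (0.7765, -0.5593, 0.9447)
2q̇ = q⊗(0,ω) = (-0.1584351, -0.9111115, 0.7885159, -0.1140909)
q + ½dt·q⊗(0,ω), renormalized = (-0.8132, -0.3479, -0.4591, 0.0828)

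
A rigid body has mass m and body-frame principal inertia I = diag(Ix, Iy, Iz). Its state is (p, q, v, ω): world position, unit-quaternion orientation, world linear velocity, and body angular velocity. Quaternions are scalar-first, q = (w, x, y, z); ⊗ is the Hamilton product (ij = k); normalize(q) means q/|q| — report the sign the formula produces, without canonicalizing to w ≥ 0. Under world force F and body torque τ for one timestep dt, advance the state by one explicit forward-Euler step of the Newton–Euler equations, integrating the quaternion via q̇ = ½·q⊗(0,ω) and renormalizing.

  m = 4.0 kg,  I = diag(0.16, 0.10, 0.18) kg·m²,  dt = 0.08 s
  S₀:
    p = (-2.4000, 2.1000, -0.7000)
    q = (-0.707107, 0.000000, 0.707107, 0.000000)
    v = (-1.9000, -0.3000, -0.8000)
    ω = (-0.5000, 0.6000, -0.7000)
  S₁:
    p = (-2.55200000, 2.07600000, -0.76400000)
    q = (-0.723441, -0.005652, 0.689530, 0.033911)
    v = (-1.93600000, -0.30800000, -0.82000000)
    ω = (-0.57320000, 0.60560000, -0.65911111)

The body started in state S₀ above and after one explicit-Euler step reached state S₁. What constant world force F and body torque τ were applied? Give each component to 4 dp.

ω₁ − ω₀ = (-0.07320000, 0.00560000, 0.04088889)
ω₀×(Iω₀) = (-0.0336, -0.0070, 0.0180)
τ = I·(Δω/dt) + ω₀×(Iω₀) = (-0.1800, 0.0000, 0.1100)
v₁ − v₀ = (-0.03600000, -0.00800000, -0.02000000)
applied force F = (-1.8000, -0.4000, -1.0000)

F = (-1.8000, -0.4000, -1.0000)
τ = (-0.1800, 0.0000, 0.1100)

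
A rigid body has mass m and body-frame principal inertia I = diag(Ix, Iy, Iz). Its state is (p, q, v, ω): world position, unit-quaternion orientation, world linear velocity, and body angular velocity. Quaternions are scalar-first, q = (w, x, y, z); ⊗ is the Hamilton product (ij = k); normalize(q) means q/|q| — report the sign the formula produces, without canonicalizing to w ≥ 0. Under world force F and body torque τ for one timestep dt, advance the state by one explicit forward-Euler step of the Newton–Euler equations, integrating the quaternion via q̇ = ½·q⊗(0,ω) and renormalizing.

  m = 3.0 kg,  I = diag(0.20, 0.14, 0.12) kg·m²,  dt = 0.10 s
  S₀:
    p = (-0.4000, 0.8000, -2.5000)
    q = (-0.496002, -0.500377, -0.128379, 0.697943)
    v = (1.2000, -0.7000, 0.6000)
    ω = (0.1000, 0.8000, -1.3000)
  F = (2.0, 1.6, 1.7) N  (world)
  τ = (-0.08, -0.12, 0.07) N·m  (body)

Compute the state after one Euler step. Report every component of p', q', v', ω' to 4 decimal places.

p' = (-0.2800, 0.7300, -2.4400)
q' = (-0.4417, -0.5209, -0.1767, 0.7087)
v' = (1.2667, -0.6467, 0.6567)
ω' = (0.0496, 0.7217, -1.2377)

a = F/m = (0.6667, 0.5333, 0.5667)
new position p' = (-0.2800, 0.7300, -2.4400)
new velocity v' = (1.2667, -0.6467, 0.6567)
ω×(Iω) gyroscopic = (0.0208, -0.0104, -0.0048)
(τ − ω×Iω)/I = (-0.5040, -0.7829, 0.6233)
new body rate ω' = (0.0496, 0.7217, -1.2377)
2q̇ = q⊗(0,ω) = (1.0600668, -0.4410619, -0.9774974, 0.2573389)
updated quaternion q' = (-0.4417, -0.5209, -0.1767, 0.7087)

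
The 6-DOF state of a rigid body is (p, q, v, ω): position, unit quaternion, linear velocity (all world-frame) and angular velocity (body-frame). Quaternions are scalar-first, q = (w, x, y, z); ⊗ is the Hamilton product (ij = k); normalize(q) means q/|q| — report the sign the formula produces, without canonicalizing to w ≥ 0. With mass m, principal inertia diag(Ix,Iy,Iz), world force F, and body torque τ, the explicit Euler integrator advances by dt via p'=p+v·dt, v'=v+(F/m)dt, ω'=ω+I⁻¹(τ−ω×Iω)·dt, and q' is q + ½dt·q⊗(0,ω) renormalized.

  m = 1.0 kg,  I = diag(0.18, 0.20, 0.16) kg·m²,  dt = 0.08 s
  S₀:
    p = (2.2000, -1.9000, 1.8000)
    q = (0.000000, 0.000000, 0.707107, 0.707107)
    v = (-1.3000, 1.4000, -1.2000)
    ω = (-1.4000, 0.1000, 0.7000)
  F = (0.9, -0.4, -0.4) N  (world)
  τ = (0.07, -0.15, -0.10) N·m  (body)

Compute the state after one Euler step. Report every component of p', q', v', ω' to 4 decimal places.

(τ − ω×Iω)/I = (0.4044, -0.6520, -0.6075)
ω' = ω + α·dt = (-1.3676, 0.0478, 0.6514)
2q̇ = q⊗(0,ω) = (-0.5656856, 0.4242642, -0.9899498, 0.9899498)
q + ½dt·q⊗(0,ω), renormalized = (-0.0226, 0.0169, 0.6662, 0.7452)
p' = p + v·dt = (2.0960, -1.7880, 1.7040)
new velocity v' = (-1.2280, 1.3680, -1.2320)

p' = (2.0960, -1.7880, 1.7040)
q' = (-0.0226, 0.0169, 0.6662, 0.7452)
v' = (-1.2280, 1.3680, -1.2320)
ω' = (-1.3676, 0.0478, 0.6514)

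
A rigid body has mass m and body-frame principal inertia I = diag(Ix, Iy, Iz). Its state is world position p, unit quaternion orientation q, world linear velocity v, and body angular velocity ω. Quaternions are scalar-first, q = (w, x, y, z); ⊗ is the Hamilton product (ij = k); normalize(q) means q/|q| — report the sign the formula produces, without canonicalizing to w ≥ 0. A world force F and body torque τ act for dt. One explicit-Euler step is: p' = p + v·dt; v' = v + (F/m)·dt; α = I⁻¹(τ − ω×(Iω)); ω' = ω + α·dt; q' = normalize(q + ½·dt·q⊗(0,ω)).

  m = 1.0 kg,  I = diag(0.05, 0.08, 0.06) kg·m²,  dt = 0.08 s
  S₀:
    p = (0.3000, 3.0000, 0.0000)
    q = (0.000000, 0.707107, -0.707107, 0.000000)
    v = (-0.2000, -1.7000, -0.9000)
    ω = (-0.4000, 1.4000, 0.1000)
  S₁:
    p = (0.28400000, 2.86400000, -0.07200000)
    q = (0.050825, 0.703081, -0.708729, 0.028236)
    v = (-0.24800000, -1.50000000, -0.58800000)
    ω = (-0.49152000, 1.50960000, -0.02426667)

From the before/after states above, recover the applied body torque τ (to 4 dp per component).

τ = (-0.0600, 0.1100, -0.1100)

Δω = ω₁−ω₀ = (-0.09152000, 0.10960000, -0.12426667)
gyro term ω₀×Iω₀ = (-0.0028, 0.0004, -0.0168)
applied torque τ = (-0.0600, 0.1100, -0.1100)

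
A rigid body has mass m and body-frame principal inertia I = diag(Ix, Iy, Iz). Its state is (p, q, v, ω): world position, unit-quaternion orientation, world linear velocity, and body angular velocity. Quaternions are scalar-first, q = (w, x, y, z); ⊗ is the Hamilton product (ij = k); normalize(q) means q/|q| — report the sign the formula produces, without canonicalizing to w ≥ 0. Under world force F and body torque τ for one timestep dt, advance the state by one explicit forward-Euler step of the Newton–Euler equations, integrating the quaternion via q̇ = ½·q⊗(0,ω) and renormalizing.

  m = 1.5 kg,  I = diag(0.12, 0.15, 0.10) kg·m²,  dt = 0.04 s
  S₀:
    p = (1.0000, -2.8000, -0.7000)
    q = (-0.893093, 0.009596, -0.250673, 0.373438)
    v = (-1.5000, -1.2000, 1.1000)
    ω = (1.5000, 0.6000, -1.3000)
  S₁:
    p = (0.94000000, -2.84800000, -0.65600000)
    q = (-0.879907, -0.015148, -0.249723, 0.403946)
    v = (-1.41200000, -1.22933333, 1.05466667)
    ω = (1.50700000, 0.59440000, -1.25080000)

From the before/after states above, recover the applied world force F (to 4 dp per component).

F = (3.3000, -1.1000, -1.7000)

velocity change Δv = (0.08800000, -0.02933333, -0.04533333)
F = m·Δv/dt = (3.3000, -1.1000, -1.7000)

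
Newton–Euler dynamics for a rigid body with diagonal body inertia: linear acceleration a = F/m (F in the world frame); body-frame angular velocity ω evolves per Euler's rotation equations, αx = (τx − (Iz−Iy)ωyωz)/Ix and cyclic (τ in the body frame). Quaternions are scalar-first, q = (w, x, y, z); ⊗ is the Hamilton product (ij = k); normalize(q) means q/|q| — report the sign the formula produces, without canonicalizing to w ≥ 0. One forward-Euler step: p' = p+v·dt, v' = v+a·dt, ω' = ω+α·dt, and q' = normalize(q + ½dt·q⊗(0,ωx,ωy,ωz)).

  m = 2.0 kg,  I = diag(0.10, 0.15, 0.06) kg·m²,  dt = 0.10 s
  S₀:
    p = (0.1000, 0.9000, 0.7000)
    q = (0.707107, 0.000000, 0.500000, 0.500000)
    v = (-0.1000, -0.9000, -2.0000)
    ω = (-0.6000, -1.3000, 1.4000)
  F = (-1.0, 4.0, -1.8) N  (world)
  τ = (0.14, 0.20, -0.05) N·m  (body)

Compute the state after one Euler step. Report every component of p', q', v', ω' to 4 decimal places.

p' = (0.0900, 0.8100, 0.5000)
q' = (0.7011, 0.0461, 0.4369, 0.5617)
v' = (-0.1500, -0.7000, -2.0900)
ω' = (-0.6238, -1.1443, 1.2517)

linear accel F/m = (-0.5000, 2.0000, -0.9000)
p' = p + v·dt = (0.0900, 0.8100, 0.5000)
v' = v + a·dt = (-0.1500, -0.7000, -2.0900)
(τ − ω×Iω)/I = (-0.2380, 1.5573, -1.4833)
ω' = ω + α·dt = (-0.6238, -1.1443, 1.2517)
Hamilton product q⊗(0,ω) = (-0.0500000, 0.9257358, -1.2192391, 1.2899498)
updated quaternion q' = (0.7011, 0.0461, 0.4369, 0.5617)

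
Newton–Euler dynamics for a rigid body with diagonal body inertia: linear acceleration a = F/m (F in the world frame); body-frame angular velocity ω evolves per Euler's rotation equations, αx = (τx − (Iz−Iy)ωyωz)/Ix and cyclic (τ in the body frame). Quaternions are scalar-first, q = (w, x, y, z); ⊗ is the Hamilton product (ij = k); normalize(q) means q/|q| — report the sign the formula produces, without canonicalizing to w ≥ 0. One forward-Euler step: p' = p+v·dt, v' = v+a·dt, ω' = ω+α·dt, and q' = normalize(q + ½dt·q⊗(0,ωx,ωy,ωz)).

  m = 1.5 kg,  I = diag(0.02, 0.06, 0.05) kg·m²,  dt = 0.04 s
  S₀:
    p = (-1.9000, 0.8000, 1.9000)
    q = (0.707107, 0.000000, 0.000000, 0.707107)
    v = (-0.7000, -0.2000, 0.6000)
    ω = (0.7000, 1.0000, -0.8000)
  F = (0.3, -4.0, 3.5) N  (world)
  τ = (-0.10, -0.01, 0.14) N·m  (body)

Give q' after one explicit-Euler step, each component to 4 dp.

2q̇ = q⊗(0,ω) = (0.5656856, -0.2121321, 1.2020819, -0.5656856)
q' = normalize(q + ½dt·q⊗(0,ω)) = (0.7181, -0.0042, 0.0240, 0.6955)

q' = (0.7181, -0.0042, 0.0240, 0.6955)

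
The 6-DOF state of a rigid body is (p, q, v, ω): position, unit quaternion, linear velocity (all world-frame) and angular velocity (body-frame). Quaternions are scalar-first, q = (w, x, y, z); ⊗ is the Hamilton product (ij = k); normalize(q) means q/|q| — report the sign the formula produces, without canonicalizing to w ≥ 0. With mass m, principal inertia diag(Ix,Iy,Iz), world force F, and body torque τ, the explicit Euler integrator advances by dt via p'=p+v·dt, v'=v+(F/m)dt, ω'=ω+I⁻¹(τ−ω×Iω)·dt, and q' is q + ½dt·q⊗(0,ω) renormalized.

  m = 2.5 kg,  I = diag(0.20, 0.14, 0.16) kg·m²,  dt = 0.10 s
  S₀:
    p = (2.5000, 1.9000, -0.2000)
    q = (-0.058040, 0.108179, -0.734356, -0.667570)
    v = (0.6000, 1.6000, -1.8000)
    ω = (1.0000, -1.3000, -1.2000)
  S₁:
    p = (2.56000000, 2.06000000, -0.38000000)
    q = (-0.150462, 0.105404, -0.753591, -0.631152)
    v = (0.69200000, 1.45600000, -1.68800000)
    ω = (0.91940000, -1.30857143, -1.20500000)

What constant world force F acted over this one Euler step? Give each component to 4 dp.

F = (2.3000, -3.6000, 2.8000)

Δv = v₁−v₀ = (0.09200000, -0.14400000, 0.11200000)
F = m·Δv/dt = (2.3000, -3.6000, 2.8000)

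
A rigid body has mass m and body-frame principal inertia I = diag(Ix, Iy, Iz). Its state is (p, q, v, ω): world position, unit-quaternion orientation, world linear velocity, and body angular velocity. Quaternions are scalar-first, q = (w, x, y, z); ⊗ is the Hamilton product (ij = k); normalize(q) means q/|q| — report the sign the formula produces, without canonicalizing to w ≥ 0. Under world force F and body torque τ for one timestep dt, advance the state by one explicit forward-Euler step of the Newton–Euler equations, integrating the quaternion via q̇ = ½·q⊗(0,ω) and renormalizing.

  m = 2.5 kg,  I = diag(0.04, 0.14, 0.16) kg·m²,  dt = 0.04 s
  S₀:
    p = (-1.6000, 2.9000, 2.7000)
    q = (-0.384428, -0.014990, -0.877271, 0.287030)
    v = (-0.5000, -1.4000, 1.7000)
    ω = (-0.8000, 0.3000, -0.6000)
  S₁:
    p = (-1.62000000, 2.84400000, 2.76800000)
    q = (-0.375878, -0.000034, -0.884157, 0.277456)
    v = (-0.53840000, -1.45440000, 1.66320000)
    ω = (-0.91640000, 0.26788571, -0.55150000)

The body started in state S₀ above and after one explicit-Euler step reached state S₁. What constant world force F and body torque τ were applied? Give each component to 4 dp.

Δω = ω₁−ω₀ = (-0.11640000, -0.03211429, 0.04850000)
gyro term ω₀×Iω₀ = (-0.0036, -0.0576, -0.0240)
τ = I·(Δω/dt) + ω₀×(Iω₀) = (-0.1200, -0.1700, 0.1700)
v₁ − v₀ = (-0.03840000, -0.05440000, -0.03680000)
applied force F = (-2.4000, -3.4000, -2.3000)

F = (-2.4000, -3.4000, -2.3000)
τ = (-0.1200, -0.1700, 0.1700)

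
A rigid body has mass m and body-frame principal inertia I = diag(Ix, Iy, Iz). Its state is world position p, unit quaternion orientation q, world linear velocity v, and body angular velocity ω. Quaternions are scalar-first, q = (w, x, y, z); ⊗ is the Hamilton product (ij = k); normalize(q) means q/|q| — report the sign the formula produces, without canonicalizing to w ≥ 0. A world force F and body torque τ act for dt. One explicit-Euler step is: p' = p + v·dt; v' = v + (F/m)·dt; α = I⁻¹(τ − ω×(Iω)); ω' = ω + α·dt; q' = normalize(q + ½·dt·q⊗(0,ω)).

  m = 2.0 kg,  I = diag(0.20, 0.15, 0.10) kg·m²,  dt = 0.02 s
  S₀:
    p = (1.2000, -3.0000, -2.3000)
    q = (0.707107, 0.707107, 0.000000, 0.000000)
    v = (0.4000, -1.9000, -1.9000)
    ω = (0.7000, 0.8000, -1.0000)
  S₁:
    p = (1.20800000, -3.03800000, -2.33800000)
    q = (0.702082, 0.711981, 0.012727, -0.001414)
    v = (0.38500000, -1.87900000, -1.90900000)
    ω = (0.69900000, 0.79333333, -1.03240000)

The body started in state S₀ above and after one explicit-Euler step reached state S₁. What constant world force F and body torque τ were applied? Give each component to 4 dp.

F = (-1.5000, 2.1000, -0.9000)
τ = (0.0300, -0.1200, -0.1900)

Δω = ω₁−ω₀ = (-0.00100000, -0.00666667, -0.03240000)
ω₀×(Iω₀) = (0.0400, -0.0700, -0.0280)
τ = I·(Δω/dt) + ω₀×(Iω₀) = (0.0300, -0.1200, -0.1900)
velocity change Δv = (-0.01500000, 0.02100000, -0.00900000)
applied force F = (-1.5000, 2.1000, -0.9000)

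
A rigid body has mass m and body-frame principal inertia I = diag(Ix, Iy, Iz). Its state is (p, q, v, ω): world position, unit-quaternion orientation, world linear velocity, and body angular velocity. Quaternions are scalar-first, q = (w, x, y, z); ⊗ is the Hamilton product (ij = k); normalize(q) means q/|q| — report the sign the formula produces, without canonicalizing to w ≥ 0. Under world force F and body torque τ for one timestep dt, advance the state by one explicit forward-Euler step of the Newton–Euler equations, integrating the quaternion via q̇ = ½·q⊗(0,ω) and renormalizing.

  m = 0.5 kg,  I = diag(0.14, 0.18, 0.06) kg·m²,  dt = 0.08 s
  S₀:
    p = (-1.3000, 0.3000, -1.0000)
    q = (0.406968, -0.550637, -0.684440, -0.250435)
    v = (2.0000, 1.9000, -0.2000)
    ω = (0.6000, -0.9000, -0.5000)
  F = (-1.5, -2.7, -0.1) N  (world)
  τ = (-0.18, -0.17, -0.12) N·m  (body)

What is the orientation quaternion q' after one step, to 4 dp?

q' = (0.3901, -0.5356, -0.7153, -0.2221)

q⊗(0,ω) = (-0.4108313, 0.3610093, -0.7918507, 0.7027533)
q + ½dt·q⊗(0,ω), renormalized = (0.3901, -0.5356, -0.7153, -0.2221)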